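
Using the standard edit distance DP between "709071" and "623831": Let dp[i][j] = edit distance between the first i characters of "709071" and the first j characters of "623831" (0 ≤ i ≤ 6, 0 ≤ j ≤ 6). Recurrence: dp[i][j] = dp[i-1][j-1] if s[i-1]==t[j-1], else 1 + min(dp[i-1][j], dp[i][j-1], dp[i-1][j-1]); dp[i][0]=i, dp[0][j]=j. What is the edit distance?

5

   ''  6  2  3  8  3  1
''  0  1  2  3  4  5  6
 7  1  1  2  3  4  5  6
 0  2  2  2  3  4  5  6
 9  3  3  3  3  4  5  6
 0  4  4  4  4  4  5  6
 7  5  5  5  5  5  5  6
 1  6  6  6  6  6  6  5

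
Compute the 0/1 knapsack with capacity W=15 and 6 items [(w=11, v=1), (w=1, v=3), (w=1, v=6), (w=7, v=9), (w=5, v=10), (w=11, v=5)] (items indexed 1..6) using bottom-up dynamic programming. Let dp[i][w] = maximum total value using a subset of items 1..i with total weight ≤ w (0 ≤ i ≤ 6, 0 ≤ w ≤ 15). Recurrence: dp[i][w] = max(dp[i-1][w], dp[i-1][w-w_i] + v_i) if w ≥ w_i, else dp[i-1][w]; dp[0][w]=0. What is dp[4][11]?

i\w   0   1   2   3   4   5   6   7   8   9  10  11  12  13  14  15
  0   0   0   0   0   0   0   0   0   0   0   0   0   0   0   0   0
  1   0   0   0   0   0   0   0   0   0   0   0   1   1   1   1   1
  2   0   3   3   3   3   3   3   3   3   3   3   3   4   4   4   4
  3   0   6   9   9   9   9   9   9   9   9   9   9   9  10  10  10
  4   0   6   9   9   9   9   9   9  15  18  18  18  18  18  18  18
  5   0   6   9   9   9  10  16  19  19  19  19  19  19  25  28  28
  6   0   6   9   9   9  10  16  19  19  19  19  19  19  25  28  28

18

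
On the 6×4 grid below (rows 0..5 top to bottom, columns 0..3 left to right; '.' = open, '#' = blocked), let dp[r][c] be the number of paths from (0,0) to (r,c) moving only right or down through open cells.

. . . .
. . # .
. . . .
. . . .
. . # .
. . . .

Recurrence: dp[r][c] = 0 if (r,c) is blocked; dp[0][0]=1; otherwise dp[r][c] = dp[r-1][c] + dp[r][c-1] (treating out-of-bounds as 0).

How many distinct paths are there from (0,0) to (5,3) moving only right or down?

17

r\c   0   1   2   3
  0   1   1   1   1
  1   1   2   0   1
  2   1   3   3   4
  3   1   4   7  11
  4   1   5   0  11
  5   1   6   6  17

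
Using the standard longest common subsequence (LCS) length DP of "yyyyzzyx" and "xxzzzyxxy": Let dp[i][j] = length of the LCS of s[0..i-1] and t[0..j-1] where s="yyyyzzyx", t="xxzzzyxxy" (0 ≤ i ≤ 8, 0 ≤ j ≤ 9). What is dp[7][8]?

3

   ''  x  x  z  z  z  y  x  x  y
''  0  0  0  0  0  0  0  0  0  0
 y  0  0  0  0  0  0  1  1  1  1
 y  0  0  0  0  0  0  1  1  1  2
 y  0  0  0  0  0  0  1  1  1  2
 y  0  0  0  0  0  0  1  1  1  2
 z  0  0  0  1  1  1  1  1  1  2
 z  0  0  0  1  2  2  2  2  2  2
 y  0  0  0  1  2  2  3  3  3  3
 x  0  1  1  1  2  2  3  4  4  4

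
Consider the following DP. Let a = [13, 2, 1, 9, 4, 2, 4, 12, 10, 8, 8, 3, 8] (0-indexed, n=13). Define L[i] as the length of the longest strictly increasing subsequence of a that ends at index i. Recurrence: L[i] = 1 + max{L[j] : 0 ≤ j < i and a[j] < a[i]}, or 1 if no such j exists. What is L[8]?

   i    0    1    2    3    4    5    6    7    8    9   10   11   12
a[i]   13    2    1    9    4    2    4   12   10    8    8    3    8
L[i]    1    1    1    2    2    2    3    4    4    4    4    3    4

4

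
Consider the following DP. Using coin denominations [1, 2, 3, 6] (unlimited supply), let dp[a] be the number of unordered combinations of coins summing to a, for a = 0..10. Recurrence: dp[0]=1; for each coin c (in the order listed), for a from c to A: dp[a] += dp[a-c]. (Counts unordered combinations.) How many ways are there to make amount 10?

18

after  coin     0     1     2     3     4     5     6     7     8     9    10
          1     1     1     1     1     1     1     1     1     1     1     1
          2     1     1     2     2     3     3     4     4     5     5     6
          3     1     1     2     3     4     5     7     8    10    12    14
          6     1     1     2     3     4     5     8     9    12    15    18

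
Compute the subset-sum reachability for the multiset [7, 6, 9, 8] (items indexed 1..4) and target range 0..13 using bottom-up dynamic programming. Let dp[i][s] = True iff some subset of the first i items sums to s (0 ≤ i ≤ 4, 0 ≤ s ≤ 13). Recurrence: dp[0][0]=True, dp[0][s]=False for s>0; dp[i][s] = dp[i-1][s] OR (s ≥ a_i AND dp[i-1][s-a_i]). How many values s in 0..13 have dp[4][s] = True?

6

i\s   0   1   2   3   4   5   6   7   8   9  10  11  12  13
  0   T   F   F   F   F   F   F   F   F   F   F   F   F   F
  1   T   F   F   F   F   F   F   T   F   F   F   F   F   F
  2   T   F   F   F   F   F   T   T   F   F   F   F   F   T
  3   T   F   F   F   F   F   T   T   F   T   F   F   F   T
  4   T   F   F   F   F   F   T   T   T   T   F   F   F   T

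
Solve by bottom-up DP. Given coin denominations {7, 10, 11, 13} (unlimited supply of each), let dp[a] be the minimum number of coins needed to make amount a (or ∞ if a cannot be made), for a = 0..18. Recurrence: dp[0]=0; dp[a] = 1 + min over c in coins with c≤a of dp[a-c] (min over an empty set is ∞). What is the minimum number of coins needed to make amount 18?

2

 a  0  1  2  3  4  5  6  7  8  9 10 11 12 13 14 15 16 17 18
dp  0  -  -  -  -  -  -  1  -  -  1  1  -  1  2  -  -  2  2
(- denotes ∞ / unreachable)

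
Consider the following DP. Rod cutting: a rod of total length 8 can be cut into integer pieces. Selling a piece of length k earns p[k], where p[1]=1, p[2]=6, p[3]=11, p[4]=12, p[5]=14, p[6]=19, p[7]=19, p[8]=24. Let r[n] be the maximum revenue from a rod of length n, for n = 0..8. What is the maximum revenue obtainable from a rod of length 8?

28

   n    0    1    2    3    4    5    6    7    8
r[n]    0    1    6   11   12   17   22   23   28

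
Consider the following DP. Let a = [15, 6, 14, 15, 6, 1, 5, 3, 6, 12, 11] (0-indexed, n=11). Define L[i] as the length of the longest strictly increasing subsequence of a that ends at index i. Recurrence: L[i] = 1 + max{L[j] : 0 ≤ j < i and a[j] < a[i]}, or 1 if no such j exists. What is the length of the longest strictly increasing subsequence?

4

   i    0    1    2    3    4    5    6    7    8    9   10
a[i]   15    6   14   15    6    1    5    3    6   12   11
L[i]    1    1    2    3    1    1    2    2    3    4    4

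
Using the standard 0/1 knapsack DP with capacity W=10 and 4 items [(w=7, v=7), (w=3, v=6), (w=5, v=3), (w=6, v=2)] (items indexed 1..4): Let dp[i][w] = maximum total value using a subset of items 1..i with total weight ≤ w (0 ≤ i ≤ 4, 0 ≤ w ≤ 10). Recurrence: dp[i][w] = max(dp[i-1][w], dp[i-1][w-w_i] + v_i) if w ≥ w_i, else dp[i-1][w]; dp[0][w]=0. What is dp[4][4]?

i\w   0   1   2   3   4   5   6   7   8   9  10
  0   0   0   0   0   0   0   0   0   0   0   0
  1   0   0   0   0   0   0   0   7   7   7   7
  2   0   0   0   6   6   6   6   7   7   7  13
  3   0   0   0   6   6   6   6   7   9   9  13
  4   0   0   0   6   6   6   6   7   9   9  13

6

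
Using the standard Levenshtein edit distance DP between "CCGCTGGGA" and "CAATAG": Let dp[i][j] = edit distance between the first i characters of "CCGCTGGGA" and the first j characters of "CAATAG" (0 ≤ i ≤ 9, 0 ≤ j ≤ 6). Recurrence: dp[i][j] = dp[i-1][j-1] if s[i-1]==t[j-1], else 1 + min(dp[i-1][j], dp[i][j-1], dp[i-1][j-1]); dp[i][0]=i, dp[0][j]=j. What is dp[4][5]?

4

   ''  C  A  A  T  A  G
''  0  1  2  3  4  5  6
 C  1  0  1  2  3  4  5
 C  2  1  1  2  3  4  5
 G  3  2  2  2  3  4  4
 C  4  3  3  3  3  4  5
 T  5  4  4  4  3  4  5
 G  6  5  5  5  4  4  4
 G  7  6  6  6  5  5  4
 G  8  7  7  7  6  6  5
 A  9  8  7  7  7  6  6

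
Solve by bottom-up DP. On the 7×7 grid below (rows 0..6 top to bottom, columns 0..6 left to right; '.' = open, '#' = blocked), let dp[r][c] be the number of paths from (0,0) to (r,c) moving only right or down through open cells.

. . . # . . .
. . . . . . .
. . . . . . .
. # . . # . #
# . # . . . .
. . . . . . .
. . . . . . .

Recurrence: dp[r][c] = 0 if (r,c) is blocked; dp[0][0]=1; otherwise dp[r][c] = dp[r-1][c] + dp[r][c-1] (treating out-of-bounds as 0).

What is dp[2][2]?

6

r\c   0   1   2   3   4   5   6
  0   1   1   1   0   0   0   0
  1   1   2   3   3   3   3   3
  2   1   3   6   9  12  15  18
  3   1   0   6  15   0  15   0
  4   0   0   0  15  15  30  30
  5   0   0   0  15  30  60  90
  6   0   0   0  15  45 105 195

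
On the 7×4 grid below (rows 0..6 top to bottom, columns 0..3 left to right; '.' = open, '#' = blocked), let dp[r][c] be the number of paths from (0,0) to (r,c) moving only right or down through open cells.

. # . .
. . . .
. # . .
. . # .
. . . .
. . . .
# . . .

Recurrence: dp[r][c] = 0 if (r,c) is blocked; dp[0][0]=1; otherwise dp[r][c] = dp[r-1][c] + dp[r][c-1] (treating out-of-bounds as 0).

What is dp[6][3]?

r\c   0   1   2   3
  0   1   0   0   0
  1   1   1   1   1
  2   1   0   1   2
  3   1   1   0   2
  4   1   2   2   4
  5   1   3   5   9
  6   0   3   8  17

17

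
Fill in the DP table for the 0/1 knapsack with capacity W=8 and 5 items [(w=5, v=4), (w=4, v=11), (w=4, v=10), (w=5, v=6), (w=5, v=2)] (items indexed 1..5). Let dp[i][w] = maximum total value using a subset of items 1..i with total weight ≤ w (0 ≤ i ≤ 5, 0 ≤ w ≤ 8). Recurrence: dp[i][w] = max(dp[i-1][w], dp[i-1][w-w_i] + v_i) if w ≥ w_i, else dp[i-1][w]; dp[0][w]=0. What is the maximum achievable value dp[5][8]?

i\w   0   1   2   3   4   5   6   7   8
  0   0   0   0   0   0   0   0   0   0
  1   0   0   0   0   0   4   4   4   4
  2   0   0   0   0  11  11  11  11  11
  3   0   0   0   0  11  11  11  11  21
  4   0   0   0   0  11  11  11  11  21
  5   0   0   0   0  11  11  11  11  21

21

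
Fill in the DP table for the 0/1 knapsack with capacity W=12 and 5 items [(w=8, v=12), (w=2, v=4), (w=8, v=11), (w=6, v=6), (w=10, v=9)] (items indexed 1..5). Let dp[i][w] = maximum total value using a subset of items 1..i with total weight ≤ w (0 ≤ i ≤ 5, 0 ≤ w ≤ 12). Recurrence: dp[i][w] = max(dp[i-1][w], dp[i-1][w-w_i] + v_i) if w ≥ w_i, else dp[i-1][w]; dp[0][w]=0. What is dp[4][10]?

16

i\w   0   1   2   3   4   5   6   7   8   9  10  11  12
  0   0   0   0   0   0   0   0   0   0   0   0   0   0
  1   0   0   0   0   0   0   0   0  12  12  12  12  12
  2   0   0   4   4   4   4   4   4  12  12  16  16  16
  3   0   0   4   4   4   4   4   4  12  12  16  16  16
  4   0   0   4   4   4   4   6   6  12  12  16  16  16
  5   0   0   4   4   4   4   6   6  12  12  16  16  16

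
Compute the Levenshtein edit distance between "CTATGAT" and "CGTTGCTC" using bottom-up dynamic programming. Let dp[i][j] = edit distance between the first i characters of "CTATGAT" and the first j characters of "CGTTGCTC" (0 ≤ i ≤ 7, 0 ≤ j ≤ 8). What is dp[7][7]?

   ''  C  G  T  T  G  C  T  C
''  0  1  2  3  4  5  6  7  8
 C  1  0  1  2  3  4  5  6  7
 T  2  1  1  1  2  3  4  5  6
 A  3  2  2  2  2  3  4  5  6
 T  4  3  3  2  2  3  4  4  5
 G  5  4  3  3  3  2  3  4  5
 A  6  5  4  4  4  3  3  4  5
 T  7  6  5  4  4  4  4  3  4

3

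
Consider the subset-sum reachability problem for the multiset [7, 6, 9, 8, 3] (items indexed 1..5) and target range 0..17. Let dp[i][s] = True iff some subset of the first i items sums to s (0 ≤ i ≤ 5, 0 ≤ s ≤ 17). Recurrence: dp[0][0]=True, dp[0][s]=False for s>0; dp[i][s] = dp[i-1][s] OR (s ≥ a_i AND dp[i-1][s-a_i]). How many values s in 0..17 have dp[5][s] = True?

14

i\s   0   1   2   3   4   5   6   7   8   9  10  11  12  13  14  15  16  17
  0   T   F   F   F   F   F   F   F   F   F   F   F   F   F   F   F   F   F
  1   T   F   F   F   F   F   F   T   F   F   F   F   F   F   F   F   F   F
  2   T   F   F   F   F   F   T   T   F   F   F   F   F   T   F   F   F   F
  3   T   F   F   F   F   F   T   T   F   T   F   F   F   T   F   T   T   F
  4   T   F   F   F   F   F   T   T   T   T   F   F   F   T   T   T   T   T
  5   T   F   F   T   F   F   T   T   T   T   T   T   T   T   T   T   T   T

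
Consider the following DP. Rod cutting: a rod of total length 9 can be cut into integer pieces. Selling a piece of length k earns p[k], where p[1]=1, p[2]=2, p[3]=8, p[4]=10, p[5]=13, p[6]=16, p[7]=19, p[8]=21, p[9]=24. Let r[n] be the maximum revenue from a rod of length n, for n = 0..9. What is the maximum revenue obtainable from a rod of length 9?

   n    0    1    2    3    4    5    6    7    8    9
r[n]    0    1    2    8   10   13   16   19   21   24

24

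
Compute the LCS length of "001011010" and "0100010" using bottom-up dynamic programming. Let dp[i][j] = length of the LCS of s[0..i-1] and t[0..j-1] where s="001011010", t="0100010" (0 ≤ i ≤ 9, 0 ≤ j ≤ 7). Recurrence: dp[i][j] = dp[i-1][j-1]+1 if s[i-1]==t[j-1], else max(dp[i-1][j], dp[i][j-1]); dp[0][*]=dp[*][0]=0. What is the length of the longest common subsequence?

   ''  0  1  0  0  0  1  0
''  0  0  0  0  0  0  0  0
 0  0  1  1  1  1  1  1  1
 0  0  1  1  2  2  2  2  2
 1  0  1  2  2  2  2  3  3
 0  0  1  2  3  3  3  3  4
 1  0  1  2  3  3  3  4  4
 1  0  1  2  3  3  3  4  4
 0  0  1  2  3  4  4  4  5
 1  0  1  2  3  4  4  5  5
 0  0  1  2  3  4  5  5  6

6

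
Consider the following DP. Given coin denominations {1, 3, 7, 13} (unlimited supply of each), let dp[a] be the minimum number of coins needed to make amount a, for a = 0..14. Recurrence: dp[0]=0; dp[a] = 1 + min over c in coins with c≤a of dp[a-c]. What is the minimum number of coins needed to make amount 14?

2

 a  0  1  2  3  4  5  6  7  8  9 10 11 12 13 14
dp  0  1  2  1  2  3  2  1  2  3  2  3  4  1  2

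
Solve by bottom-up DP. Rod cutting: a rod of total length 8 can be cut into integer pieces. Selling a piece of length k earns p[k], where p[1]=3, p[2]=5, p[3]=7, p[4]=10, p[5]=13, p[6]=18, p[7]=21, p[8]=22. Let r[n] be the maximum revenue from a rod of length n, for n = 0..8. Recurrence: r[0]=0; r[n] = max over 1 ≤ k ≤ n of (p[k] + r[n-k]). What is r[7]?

   n    0    1    2    3    4    5    6    7    8
r[n]    0    3    6    9   12   15   18   21   24

21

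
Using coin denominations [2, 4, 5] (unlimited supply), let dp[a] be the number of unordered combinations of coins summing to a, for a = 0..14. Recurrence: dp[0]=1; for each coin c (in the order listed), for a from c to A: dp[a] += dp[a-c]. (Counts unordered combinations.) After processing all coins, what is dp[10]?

4

after  coin     0     1     2     3     4     5     6     7     8     9    10    11    12    13    14
          2     1     0     1     0     1     0     1     0     1     0     1     0     1     0     1
          4     1     0     1     0     2     0     2     0     3     0     3     0     4     0     4
          5     1     0     1     0     2     1     2     1     3     2     4     2     5     3     6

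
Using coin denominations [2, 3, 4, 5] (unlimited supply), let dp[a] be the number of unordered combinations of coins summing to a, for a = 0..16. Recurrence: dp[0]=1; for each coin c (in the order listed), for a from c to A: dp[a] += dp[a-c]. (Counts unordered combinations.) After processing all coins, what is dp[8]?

5

after  coin     0     1     2     3     4     5     6     7     8     9    10    11    12    13    14    15    16
          2     1     0     1     0     1     0     1     0     1     0     1     0     1     0     1     0     1
          3     1     0     1     1     1     1     2     1     2     2     2     2     3     2     3     3     3
          4     1     0     1     1     2     1     3     2     4     3     5     4     7     5     8     7    10
          5     1     0     1     1     2     2     3     3     5     5     7     7    10    10    13    14    17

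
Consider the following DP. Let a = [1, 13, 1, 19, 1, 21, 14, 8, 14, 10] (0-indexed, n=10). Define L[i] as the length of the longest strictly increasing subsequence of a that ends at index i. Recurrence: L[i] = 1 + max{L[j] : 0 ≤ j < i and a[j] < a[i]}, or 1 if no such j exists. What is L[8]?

   i    0    1    2    3    4    5    6    7    8    9
a[i]    1   13    1   19    1   21   14    8   14   10
L[i]    1    2    1    3    1    4    3    2    3    3

3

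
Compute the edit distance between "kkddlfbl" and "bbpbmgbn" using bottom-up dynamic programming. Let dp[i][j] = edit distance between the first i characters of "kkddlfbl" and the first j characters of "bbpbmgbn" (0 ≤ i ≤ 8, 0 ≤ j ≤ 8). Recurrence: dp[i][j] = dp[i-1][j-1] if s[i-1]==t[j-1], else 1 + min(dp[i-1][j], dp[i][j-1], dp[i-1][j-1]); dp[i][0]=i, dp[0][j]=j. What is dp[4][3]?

4

   ''  b  b  p  b  m  g  b  n
''  0  1  2  3  4  5  6  7  8
 k  1  1  2  3  4  5  6  7  8
 k  2  2  2  3  4  5  6  7  8
 d  3  3  3  3  4  5  6  7  8
 d  4  4  4  4  4  5  6  7  8
 l  5  5  5  5  5  5  6  7  8
 f  6  6  6  6  6  6  6  7  8
 b  7  6  6  7  6  7  7  6  7
 l  8  7  7  7  7  7  8  7  7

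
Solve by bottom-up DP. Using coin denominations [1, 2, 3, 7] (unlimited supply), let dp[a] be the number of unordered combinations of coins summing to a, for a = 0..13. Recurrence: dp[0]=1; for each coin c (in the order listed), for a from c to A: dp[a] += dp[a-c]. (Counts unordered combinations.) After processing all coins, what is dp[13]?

after  coin     0     1     2     3     4     5     6     7     8     9    10    11    12    13
          1     1     1     1     1     1     1     1     1     1     1     1     1     1     1
          2     1     1     2     2     3     3     4     4     5     5     6     6     7     7
          3     1     1     2     3     4     5     7     8    10    12    14    16    19    21
          7     1     1     2     3     4     5     7     9    11    14    17    20    24    28

28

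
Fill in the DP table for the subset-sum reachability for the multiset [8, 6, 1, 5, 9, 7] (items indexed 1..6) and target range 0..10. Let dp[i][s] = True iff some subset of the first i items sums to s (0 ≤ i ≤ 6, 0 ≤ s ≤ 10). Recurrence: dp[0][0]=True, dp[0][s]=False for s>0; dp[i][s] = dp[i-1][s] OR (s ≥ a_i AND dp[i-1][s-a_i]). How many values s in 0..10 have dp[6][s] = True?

i\s   0   1   2   3   4   5   6   7   8   9  10
  0   T   F   F   F   F   F   F   F   F   F   F
  1   T   F   F   F   F   F   F   F   T   F   F
  2   T   F   F   F   F   F   T   F   T   F   F
  3   T   T   F   F   F   F   T   T   T   T   F
  4   T   T   F   F   F   T   T   T   T   T   F
  5   T   T   F   F   F   T   T   T   T   T   T
  6   T   T   F   F   F   T   T   T   T   T   T

8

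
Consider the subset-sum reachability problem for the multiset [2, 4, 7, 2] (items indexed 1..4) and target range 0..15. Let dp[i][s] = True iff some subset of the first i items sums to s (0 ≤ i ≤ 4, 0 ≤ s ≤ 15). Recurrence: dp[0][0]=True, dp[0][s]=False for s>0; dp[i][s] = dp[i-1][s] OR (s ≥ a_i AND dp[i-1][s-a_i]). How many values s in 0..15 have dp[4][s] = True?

10

i\s   0   1   2   3   4   5   6   7   8   9  10  11  12  13  14  15
  0   T   F   F   F   F   F   F   F   F   F   F   F   F   F   F   F
  1   T   F   T   F   F   F   F   F   F   F   F   F   F   F   F   F
  2   T   F   T   F   T   F   T   F   F   F   F   F   F   F   F   F
  3   T   F   T   F   T   F   T   T   F   T   F   T   F   T   F   F
  4   T   F   T   F   T   F   T   T   T   T   F   T   F   T   F   T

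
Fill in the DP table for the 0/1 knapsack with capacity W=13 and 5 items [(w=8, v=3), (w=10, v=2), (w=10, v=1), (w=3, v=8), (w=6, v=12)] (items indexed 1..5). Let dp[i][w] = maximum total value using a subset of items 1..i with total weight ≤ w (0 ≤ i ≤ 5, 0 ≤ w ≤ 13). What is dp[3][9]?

3

i\w   0   1   2   3   4   5   6   7   8   9  10  11  12  13
  0   0   0   0   0   0   0   0   0   0   0   0   0   0   0
  1   0   0   0   0   0   0   0   0   3   3   3   3   3   3
  2   0   0   0   0   0   0   0   0   3   3   3   3   3   3
  3   0   0   0   0   0   0   0   0   3   3   3   3   3   3
  4   0   0   0   8   8   8   8   8   8   8   8  11  11  11
  5   0   0   0   8   8   8  12  12  12  20  20  20  20  20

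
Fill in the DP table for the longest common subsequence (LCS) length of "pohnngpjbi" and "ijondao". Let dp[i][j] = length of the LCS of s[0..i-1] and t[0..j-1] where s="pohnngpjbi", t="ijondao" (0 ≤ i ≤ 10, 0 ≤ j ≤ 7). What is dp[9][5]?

2

   ''  i  j  o  n  d  a  o
''  0  0  0  0  0  0  0  0
 p  0  0  0  0  0  0  0  0
 o  0  0  0  1  1  1  1  1
 h  0  0  0  1  1  1  1  1
 n  0  0  0  1  2  2  2  2
 n  0  0  0  1  2  2  2  2
 g  0  0  0  1  2  2  2  2
 p  0  0  0  1  2  2  2  2
 j  0  0  1  1  2  2  2  2
 b  0  0  1  1  2  2  2  2
 i  0  1  1  1  2  2  2  2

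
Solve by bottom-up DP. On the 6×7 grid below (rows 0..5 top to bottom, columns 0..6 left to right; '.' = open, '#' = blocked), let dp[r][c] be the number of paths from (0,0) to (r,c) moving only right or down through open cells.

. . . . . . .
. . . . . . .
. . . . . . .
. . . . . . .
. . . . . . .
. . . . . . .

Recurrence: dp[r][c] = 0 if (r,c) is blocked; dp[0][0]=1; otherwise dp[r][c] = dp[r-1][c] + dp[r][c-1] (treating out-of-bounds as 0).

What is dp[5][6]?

462

r\c   0   1   2   3   4   5   6
  0   1   1   1   1   1   1   1
  1   1   2   3   4   5   6   7
  2   1   3   6  10  15  21  28
  3   1   4  10  20  35  56  84
  4   1   5  15  35  70 126 210
  5   1   6  21  56 126 252 462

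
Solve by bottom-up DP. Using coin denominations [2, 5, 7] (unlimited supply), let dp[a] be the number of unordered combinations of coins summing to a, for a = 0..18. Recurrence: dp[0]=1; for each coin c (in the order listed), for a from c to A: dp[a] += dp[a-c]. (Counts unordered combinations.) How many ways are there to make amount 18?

4

after  coin     0     1     2     3     4     5     6     7     8     9    10    11    12    13    14    15    16    17    18
          2     1     0     1     0     1     0     1     0     1     0     1     0     1     0     1     0     1     0     1
          5     1     0     1     0     1     1     1     1     1     1     2     1     2     1     2     2     2     2     2
          7     1     0     1     0     1     1     1     2     1     2     2     2     3     2     4     3     4     4     4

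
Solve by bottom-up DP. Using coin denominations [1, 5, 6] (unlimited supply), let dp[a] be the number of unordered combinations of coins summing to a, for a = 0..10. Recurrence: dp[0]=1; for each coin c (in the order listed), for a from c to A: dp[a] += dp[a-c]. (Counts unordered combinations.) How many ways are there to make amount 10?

after  coin     0     1     2     3     4     5     6     7     8     9    10
          1     1     1     1     1     1     1     1     1     1     1     1
          5     1     1     1     1     1     2     2     2     2     2     3
          6     1     1     1     1     1     2     3     3     3     3     4

4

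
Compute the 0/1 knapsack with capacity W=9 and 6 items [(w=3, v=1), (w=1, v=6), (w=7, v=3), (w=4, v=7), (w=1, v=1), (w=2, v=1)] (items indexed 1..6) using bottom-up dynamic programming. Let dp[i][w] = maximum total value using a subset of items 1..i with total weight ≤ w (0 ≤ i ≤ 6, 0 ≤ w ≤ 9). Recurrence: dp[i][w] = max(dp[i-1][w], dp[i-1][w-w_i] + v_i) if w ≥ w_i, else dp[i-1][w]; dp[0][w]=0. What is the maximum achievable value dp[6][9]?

i\w   0   1   2   3   4   5   6   7   8   9
  0   0   0   0   0   0   0   0   0   0   0
  1   0   0   0   1   1   1   1   1   1   1
  2   0   6   6   6   7   7   7   7   7   7
  3   0   6   6   6   7   7   7   7   9   9
  4   0   6   6   6   7  13  13  13  14  14
  5   0   6   7   7   7  13  14  14  14  15
  6   0   6   7   7   8  13  14  14  15  15

15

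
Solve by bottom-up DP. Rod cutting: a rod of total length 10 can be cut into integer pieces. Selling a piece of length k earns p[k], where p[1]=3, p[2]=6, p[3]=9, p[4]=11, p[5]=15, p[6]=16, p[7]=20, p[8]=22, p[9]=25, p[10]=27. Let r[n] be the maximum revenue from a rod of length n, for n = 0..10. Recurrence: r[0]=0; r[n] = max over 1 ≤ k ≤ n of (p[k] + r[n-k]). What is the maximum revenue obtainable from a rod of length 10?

   n    0    1    2    3    4    5    6    7    8    9   10
r[n]    0    3    6    9   12   15   18   21   24   27   30

30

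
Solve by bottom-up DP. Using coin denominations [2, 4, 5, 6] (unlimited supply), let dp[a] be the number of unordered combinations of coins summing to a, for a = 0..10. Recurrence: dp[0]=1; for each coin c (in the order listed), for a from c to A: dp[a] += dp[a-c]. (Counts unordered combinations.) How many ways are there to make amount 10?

6

after  coin     0     1     2     3     4     5     6     7     8     9    10
          2     1     0     1     0     1     0     1     0     1     0     1
          4     1     0     1     0     2     0     2     0     3     0     3
          5     1     0     1     0     2     1     2     1     3     2     4
          6     1     0     1     0     2     1     3     1     4     2     6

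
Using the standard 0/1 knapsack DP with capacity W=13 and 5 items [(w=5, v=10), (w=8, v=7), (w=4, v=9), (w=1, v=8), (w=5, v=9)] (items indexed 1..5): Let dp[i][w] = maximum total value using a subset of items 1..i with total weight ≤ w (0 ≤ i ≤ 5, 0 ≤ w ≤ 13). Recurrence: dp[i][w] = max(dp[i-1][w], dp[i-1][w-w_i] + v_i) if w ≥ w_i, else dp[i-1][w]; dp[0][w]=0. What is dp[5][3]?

8

i\w   0   1   2   3   4   5   6   7   8   9  10  11  12  13
  0   0   0   0   0   0   0   0   0   0   0   0   0   0   0
  1   0   0   0   0   0  10  10  10  10  10  10  10  10  10
  2   0   0   0   0   0  10  10  10  10  10  10  10  10  17
  3   0   0   0   0   9  10  10  10  10  19  19  19  19  19
  4   0   8   8   8   9  17  18  18  18  19  27  27  27  27
  5   0   8   8   8   9  17  18  18  18  19  27  27  27  27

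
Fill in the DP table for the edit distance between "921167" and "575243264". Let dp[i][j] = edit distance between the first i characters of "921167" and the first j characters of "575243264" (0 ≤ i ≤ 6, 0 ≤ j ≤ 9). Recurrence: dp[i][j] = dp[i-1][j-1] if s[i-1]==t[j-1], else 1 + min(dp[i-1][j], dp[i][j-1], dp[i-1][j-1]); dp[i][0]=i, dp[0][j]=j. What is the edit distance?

7

   ''  5  7  5  2  4  3  2  6  4
''  0  1  2  3  4  5  6  7  8  9
 9  1  1  2  3  4  5  6  7  8  9
 2  2  2  2  3  3  4  5  6  7  8
 1  3  3  3  3  4  4  5  6  7  8
 1  4  4  4  4  4  5  5  6  7  8
 6  5  5  5  5  5  5  6  6  6  7
 7  6  6  5  6  6  6  6  7  7  7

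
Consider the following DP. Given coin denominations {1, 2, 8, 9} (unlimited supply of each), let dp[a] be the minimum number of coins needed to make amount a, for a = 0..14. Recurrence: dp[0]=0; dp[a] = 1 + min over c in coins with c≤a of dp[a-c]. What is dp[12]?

3

 a  0  1  2  3  4  5  6  7  8  9 10 11 12 13 14
dp  0  1  1  2  2  3  3  4  1  1  2  2  3  3  4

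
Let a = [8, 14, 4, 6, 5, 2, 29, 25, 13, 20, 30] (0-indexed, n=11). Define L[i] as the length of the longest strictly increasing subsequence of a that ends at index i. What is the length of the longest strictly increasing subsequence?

5

   i    0    1    2    3    4    5    6    7    8    9   10
a[i]    8   14    4    6    5    2   29   25   13   20   30
L[i]    1    2    1    2    2    1    3    3    3    4    5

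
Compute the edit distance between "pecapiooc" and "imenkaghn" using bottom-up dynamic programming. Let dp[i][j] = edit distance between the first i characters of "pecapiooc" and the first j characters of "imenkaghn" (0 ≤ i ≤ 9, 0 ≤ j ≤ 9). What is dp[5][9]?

7

   ''  i  m  e  n  k  a  g  h  n
''  0  1  2  3  4  5  6  7  8  9
 p  1  1  2  3  4  5  6  7  8  9
 e  2  2  2  2  3  4  5  6  7  8
 c  3  3  3  3  3  4  5  6  7  8
 a  4  4  4  4  4  4  4  5  6  7
 p  5  5  5  5  5  5  5  5  6  7
 i  6  5  6  6  6  6  6  6  6  7
 o  7  6  6  7  7  7  7  7  7  7
 o  8  7  7  7  8  8  8  8  8  8
 c  9  8  8  8  8  9  9  9  9  9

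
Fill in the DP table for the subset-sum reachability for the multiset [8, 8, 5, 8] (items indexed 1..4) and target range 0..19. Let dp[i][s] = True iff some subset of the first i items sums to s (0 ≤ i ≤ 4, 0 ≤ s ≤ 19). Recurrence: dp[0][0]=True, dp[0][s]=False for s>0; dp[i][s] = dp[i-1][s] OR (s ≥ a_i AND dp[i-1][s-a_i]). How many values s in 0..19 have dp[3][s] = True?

5

i\s   0   1   2   3   4   5   6   7   8   9  10  11  12  13  14  15  16  17  18  19
  0   T   F   F   F   F   F   F   F   F   F   F   F   F   F   F   F   F   F   F   F
  1   T   F   F   F   F   F   F   F   T   F   F   F   F   F   F   F   F   F   F   F
  2   T   F   F   F   F   F   F   F   T   F   F   F   F   F   F   F   T   F   F   F
  3   T   F   F   F   F   T   F   F   T   F   F   F   F   T   F   F   T   F   F   F
  4   T   F   F   F   F   T   F   F   T   F   F   F   F   T   F   F   T   F   F   F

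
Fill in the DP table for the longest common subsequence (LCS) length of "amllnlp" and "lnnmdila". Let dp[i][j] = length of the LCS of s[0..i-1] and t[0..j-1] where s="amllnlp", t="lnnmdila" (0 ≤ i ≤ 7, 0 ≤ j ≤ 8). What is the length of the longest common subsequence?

3

   ''  l  n  n  m  d  i  l  a
''  0  0  0  0  0  0  0  0  0
 a  0  0  0  0  0  0  0  0  1
 m  0  0  0  0  1  1  1  1  1
 l  0  1  1  1  1  1  1  2  2
 l  0  1  1  1  1  1  1  2  2
 n  0  1  2  2  2  2  2  2  2
 l  0  1  2  2  2  2  2  3  3
 p  0  1  2  2  2  2  2  3  3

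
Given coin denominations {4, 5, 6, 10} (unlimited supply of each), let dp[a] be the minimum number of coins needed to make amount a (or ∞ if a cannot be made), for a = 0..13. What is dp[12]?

2

 a  0  1  2  3  4  5  6  7  8  9 10 11 12 13
dp  0  -  -  -  1  1  1  -  2  2  1  2  2  3
(- denotes ∞ / unreachable)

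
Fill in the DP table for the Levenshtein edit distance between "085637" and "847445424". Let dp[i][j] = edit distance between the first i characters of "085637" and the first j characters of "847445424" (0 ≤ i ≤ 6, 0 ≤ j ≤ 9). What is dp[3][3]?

   ''  8  4  7  4  4  5  4  2  4
''  0  1  2  3  4  5  6  7  8  9
 0  1  1  2  3  4  5  6  7  8  9
 8  2  1  2  3  4  5  6  7  8  9
 5  3  2  2  3  4  5  5  6  7  8
 6  4  3  3  3  4  5  6  6  7  8
 3  5  4  4  4  4  5  6  7  7  8
 7  6  5  5  4  5  5  6  7  8  8

3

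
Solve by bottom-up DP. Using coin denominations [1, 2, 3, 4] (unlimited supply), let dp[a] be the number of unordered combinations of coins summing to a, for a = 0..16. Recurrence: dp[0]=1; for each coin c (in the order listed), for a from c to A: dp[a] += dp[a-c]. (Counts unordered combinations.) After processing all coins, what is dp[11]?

after  coin     0     1     2     3     4     5     6     7     8     9    10    11    12    13    14    15    16
          1     1     1     1     1     1     1     1     1     1     1     1     1     1     1     1     1     1
          2     1     1     2     2     3     3     4     4     5     5     6     6     7     7     8     8     9
          3     1     1     2     3     4     5     7     8    10    12    14    16    19    21    24    27    30
          4     1     1     2     3     5     6     9    11    15    18    23    27    34    39    47    54    64

27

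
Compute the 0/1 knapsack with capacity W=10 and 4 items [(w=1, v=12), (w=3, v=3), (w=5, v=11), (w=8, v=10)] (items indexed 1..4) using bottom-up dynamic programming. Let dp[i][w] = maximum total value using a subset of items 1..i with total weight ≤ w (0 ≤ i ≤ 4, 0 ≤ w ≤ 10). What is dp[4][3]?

12

i\w   0   1   2   3   4   5   6   7   8   9  10
  0   0   0   0   0   0   0   0   0   0   0   0
  1   0  12  12  12  12  12  12  12  12  12  12
  2   0  12  12  12  15  15  15  15  15  15  15
  3   0  12  12  12  15  15  23  23  23  26  26
  4   0  12  12  12  15  15  23  23  23  26  26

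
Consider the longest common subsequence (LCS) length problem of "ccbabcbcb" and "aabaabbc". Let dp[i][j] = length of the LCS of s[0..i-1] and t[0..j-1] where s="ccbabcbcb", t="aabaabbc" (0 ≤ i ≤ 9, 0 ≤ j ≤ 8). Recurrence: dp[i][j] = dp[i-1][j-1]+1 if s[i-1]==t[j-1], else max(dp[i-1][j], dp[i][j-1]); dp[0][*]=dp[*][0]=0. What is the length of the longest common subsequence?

   ''  a  a  b  a  a  b  b  c
''  0  0  0  0  0  0  0  0  0
 c  0  0  0  0  0  0  0  0  1
 c  0  0  0  0  0  0  0  0  1
 b  0  0  0  1  1  1  1  1  1
 a  0  1  1  1  2  2  2  2  2
 b  0  1  1  2  2  2  3  3  3
 c  0  1  1  2  2  2  3  3  4
 b  0  1  1  2  2  2  3  4  4
 c  0  1  1  2  2  2  3  4  5
 b  0  1  1  2  2  2  3  4  5

5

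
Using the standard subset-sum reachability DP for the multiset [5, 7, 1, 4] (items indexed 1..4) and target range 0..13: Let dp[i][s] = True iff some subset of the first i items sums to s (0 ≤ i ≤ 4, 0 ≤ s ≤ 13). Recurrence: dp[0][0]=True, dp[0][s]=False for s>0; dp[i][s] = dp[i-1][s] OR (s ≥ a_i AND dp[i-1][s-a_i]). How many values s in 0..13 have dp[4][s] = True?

12

i\s   0   1   2   3   4   5   6   7   8   9  10  11  12  13
  0   T   F   F   F   F   F   F   F   F   F   F   F   F   F
  1   T   F   F   F   F   T   F   F   F   F   F   F   F   F
  2   T   F   F   F   F   T   F   T   F   F   F   F   T   F
  3   T   T   F   F   F   T   T   T   T   F   F   F   T   T
  4   T   T   F   F   T   T   T   T   T   T   T   T   T   T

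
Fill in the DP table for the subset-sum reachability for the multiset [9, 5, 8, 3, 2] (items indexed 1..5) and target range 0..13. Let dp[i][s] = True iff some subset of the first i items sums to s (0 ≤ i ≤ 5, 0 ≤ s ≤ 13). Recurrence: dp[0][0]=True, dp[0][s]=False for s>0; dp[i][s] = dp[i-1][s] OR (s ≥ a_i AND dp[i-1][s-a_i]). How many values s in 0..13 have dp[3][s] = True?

i\s   0   1   2   3   4   5   6   7   8   9  10  11  12  13
  0   T   F   F   F   F   F   F   F   F   F   F   F   F   F
  1   T   F   F   F   F   F   F   F   F   T   F   F   F   F
  2   T   F   F   F   F   T   F   F   F   T   F   F   F   F
  3   T   F   F   F   F   T   F   F   T   T   F   F   F   T
  4   T   F   F   T   F   T   F   F   T   T   F   T   T   T
  5   T   F   T   T   F   T   F   T   T   T   T   T   T   T

5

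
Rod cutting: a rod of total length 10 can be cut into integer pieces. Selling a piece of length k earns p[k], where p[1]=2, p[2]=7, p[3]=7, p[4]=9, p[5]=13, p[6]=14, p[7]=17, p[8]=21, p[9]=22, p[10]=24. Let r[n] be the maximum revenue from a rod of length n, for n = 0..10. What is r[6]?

   n    0    1    2    3    4    5    6    7    8    9   10
r[n]    0    2    7    9   14   16   21   23   28   30   35

21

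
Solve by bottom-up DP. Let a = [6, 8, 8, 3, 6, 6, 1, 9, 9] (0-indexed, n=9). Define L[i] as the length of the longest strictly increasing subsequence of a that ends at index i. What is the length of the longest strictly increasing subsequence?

3

   i    0    1    2    3    4    5    6    7    8
a[i]    6    8    8    3    6    6    1    9    9
L[i]    1    2    2    1    2    2    1    3    3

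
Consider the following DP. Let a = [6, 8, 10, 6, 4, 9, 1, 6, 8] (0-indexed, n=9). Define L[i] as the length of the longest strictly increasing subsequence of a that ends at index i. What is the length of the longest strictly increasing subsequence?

   i    0    1    2    3    4    5    6    7    8
a[i]    6    8   10    6    4    9    1    6    8
L[i]    1    2    3    1    1    3    1    2    3

3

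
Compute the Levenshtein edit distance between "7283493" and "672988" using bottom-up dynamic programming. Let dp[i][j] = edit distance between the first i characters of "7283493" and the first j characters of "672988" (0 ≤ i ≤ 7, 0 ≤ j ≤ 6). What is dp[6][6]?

5

   ''  6  7  2  9  8  8
''  0  1  2  3  4  5  6
 7  1  1  1  2  3  4  5
 2  2  2  2  1  2  3  4
 8  3  3  3  2  2  2  3
 3  4  4  4  3  3  3  3
 4  5  5  5  4  4  4  4
 9  6  6  6  5  4  5  5
 3  7  7  7  6  5  5  6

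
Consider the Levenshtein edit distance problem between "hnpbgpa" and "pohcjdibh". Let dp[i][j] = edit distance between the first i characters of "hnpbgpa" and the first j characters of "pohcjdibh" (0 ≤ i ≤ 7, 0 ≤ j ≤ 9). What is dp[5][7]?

   ''  p  o  h  c  j  d  i  b  h
''  0  1  2  3  4  5  6  7  8  9
 h  1  1  2  2  3  4  5  6  7  8
 n  2  2  2  3  3  4  5  6  7  8
 p  3  2  3  3  4  4  5  6  7  8
 b  4  3  3  4  4  5  5  6  6  7
 g  5  4  4  4  5  5  6  6  7  7
 p  6  5  5  5  5  6  6  7  7  8
 a  7  6  6  6  6  6  7  7  8  8

6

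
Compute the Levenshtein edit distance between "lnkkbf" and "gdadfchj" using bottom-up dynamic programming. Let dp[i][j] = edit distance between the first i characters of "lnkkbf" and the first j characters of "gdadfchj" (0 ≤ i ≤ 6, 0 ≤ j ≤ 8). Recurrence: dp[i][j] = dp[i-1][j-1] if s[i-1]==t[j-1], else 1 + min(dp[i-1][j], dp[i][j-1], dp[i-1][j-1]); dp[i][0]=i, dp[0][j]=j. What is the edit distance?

   ''  g  d  a  d  f  c  h  j
''  0  1  2  3  4  5  6  7  8
 l  1  1  2  3  4  5  6  7  8
 n  2  2  2  3  4  5  6  7  8
 k  3  3  3  3  4  5  6  7  8
 k  4  4  4  4  4  5  6  7  8
 b  5  5  5  5  5  5  6  7  8
 f  6  6  6  6  6  5  6  7  8

8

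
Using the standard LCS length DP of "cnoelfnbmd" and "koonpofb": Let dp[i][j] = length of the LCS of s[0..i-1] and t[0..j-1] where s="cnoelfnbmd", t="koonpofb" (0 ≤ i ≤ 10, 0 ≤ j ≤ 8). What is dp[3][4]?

1

   ''  k  o  o  n  p  o  f  b
''  0  0  0  0  0  0  0  0  0
 c  0  0  0  0  0  0  0  0  0
 n  0  0  0  0  1  1  1  1  1
 o  0  0  1  1  1  1  2  2  2
 e  0  0  1  1  1  1  2  2  2
 l  0  0  1  1  1  1  2  2  2
 f  0  0  1  1  1  1  2  3  3
 n  0  0  1  1  2  2  2  3  3
 b  0  0  1  1  2  2  2  3  4
 m  0  0  1  1  2  2  2  3  4
 d  0  0  1  1  2  2  2  3  4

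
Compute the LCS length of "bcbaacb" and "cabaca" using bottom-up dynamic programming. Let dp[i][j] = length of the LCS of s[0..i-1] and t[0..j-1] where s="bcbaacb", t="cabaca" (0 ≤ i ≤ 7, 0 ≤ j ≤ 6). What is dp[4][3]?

   ''  c  a  b  a  c  a
''  0  0  0  0  0  0  0
 b  0  0  0  1  1  1  1
 c  0  1  1  1  1  2  2
 b  0  1  1  2  2  2  2
 a  0  1  2  2  3  3  3
 a  0  1  2  2  3  3  4
 c  0  1  2  2  3  4  4
 b  0  1  2  3  3  4  4

2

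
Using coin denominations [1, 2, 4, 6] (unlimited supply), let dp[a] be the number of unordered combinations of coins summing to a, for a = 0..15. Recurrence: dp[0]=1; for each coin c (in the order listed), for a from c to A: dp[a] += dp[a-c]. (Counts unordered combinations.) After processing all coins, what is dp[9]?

11

after  coin     0     1     2     3     4     5     6     7     8     9    10    11    12    13    14    15
          1     1     1     1     1     1     1     1     1     1     1     1     1     1     1     1     1
          2     1     1     2     2     3     3     4     4     5     5     6     6     7     7     8     8
          4     1     1     2     2     4     4     6     6     9     9    12    12    16    16    20    20
          6     1     1     2     2     4     4     7     7    11    11    16    16    23    23    31    31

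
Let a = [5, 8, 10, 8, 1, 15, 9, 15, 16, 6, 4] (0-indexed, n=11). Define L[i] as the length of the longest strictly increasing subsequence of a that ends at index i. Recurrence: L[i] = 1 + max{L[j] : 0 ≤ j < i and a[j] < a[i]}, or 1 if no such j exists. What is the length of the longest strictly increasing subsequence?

5

   i    0    1    2    3    4    5    6    7    8    9   10
a[i]    5    8   10    8    1   15    9   15   16    6    4
L[i]    1    2    3    2    1    4    3    4    5    2    2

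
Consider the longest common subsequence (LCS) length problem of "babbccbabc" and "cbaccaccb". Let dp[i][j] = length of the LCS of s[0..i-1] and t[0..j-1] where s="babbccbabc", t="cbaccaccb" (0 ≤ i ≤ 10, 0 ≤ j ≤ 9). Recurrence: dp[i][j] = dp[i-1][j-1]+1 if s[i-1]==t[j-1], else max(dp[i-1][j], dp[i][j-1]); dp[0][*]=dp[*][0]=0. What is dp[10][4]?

4

   ''  c  b  a  c  c  a  c  c  b
''  0  0  0  0  0  0  0  0  0  0
 b  0  0  1  1  1  1  1  1  1  1
 a  0  0  1  2  2  2  2  2  2  2
 b  0  0  1  2  2  2  2  2  2  3
 b  0  0  1  2  2  2  2  2  2  3
 c  0  1  1  2  3  3  3  3  3  3
 c  0  1  1  2  3  4  4  4  4  4
 b  0  1  2  2  3  4  4  4  4  5
 a  0  1  2  3  3  4  5  5  5  5
 b  0  1  2  3  3  4  5  5  5  6
 c  0  1  2  3  4  4  5  6  6  6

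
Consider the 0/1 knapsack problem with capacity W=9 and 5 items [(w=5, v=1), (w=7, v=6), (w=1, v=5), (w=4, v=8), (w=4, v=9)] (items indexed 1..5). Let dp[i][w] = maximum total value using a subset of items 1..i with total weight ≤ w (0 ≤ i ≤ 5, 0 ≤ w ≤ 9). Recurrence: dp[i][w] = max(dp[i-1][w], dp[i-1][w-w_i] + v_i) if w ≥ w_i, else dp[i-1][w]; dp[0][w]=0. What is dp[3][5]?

i\w   0   1   2   3   4   5   6   7   8   9
  0   0   0   0   0   0   0   0   0   0   0
  1   0   0   0   0   0   1   1   1   1   1
  2   0   0   0   0   0   1   1   6   6   6
  3   0   5   5   5   5   5   6   6  11  11
  4   0   5   5   5   8  13  13  13  13  13
  5   0   5   5   5   9  14  14  14  17  22

5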